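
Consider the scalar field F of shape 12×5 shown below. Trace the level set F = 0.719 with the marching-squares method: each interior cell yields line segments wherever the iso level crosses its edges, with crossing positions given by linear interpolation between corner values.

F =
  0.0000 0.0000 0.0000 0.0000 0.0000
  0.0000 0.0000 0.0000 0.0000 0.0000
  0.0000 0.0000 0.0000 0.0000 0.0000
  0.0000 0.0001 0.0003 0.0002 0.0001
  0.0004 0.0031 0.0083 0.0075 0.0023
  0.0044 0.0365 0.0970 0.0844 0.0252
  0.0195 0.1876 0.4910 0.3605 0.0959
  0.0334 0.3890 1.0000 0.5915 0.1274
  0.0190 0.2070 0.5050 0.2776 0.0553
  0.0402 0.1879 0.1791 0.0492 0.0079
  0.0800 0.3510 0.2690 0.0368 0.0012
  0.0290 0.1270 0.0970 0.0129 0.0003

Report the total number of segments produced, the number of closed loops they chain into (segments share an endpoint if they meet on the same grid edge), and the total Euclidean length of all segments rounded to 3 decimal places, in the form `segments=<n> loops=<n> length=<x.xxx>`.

segments=4 loops=1 length=3.223

cell (6,1): code 0100 → (6.448,2.000)–(7.000,1.540)
cell (6,2): code 1000 → (7.000,2.688)–(6.448,2.000)
cell (7,1): code 0010 → (7.000,1.540)–(7.568,2.000)
cell (7,2): code 0001 → (7.568,2.000)–(7.000,2.688)
total: 4 segments, chained into 1 closed loop(s), length Σ = 3.223014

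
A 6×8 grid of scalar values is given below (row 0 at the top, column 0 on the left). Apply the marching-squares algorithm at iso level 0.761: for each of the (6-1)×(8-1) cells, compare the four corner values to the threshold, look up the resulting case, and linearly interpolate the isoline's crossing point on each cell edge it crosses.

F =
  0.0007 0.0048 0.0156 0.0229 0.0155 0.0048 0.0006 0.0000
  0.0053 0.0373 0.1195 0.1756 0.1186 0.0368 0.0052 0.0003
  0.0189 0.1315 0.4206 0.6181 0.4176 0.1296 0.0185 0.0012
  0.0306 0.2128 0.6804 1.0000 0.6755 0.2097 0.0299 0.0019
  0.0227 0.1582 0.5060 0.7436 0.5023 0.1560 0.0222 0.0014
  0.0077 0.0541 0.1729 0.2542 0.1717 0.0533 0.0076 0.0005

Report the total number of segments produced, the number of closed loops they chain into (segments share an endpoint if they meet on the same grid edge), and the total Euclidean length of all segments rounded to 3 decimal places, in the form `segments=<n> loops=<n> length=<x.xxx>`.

segments=4 loops=1 length=4.325

cell (2,2): code 0100 → (2.374,3.000)–(3.000,2.252)
cell (2,3): code 1000 → (3.000,3.737)–(2.374,3.000)
cell (3,2): code 0010 → (3.000,2.252)–(3.932,3.000)
cell (3,3): code 0001 → (3.932,3.000)–(3.000,3.737)
total: 4 segments, chained into 1 closed loop(s), length Σ = 4.324645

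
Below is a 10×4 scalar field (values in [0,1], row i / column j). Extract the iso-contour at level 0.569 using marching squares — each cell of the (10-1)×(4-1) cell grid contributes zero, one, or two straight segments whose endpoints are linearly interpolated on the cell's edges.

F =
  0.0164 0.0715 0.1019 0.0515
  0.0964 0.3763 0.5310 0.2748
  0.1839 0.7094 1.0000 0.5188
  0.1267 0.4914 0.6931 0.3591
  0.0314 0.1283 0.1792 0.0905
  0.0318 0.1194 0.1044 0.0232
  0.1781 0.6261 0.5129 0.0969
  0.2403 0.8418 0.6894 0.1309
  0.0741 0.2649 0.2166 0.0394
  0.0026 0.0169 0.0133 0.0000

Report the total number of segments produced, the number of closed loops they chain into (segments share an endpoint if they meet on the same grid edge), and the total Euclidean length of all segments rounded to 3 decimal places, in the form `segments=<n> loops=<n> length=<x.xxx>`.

cell (1,0): code 0100 → (1.579,1.000)–(2.000,0.733)
cell (1,1): code 1100 → (1.081,2.000)–(1.579,1.000)
cell (1,2): code 1000 → (2.000,2.896)–(1.081,2.000)
cell (2,0): code 0010 → (2.000,0.733)–(2.644,1.000)
cell (2,1): code 0111 → (2.644,1.000)–(3.000,1.385)
cell (2,2): code 1001 → (3.000,2.372)–(2.000,2.896)
cell (3,1): code 0010 → (3.000,1.385)–(3.241,2.000)
cell (3,2): code 0001 → (3.241,2.000)–(3.000,2.372)
cell (5,0): code 0100 → (5.887,1.000)–(6.000,0.873)
cell (5,1): code 1000 → (6.000,1.504)–(5.887,1.000)
cell (6,0): code 0110 → (6.000,0.873)–(7.000,0.546)
cell (6,1): code 1101 → (6.318,2.000)–(6.000,1.504)
cell (6,2): code 1000 → (7.000,2.216)–(6.318,2.000)
cell (7,0): code 0010 → (7.000,0.546)–(7.473,1.000)
cell (7,1): code 0011 → (7.473,1.000)–(7.255,2.000)
cell (7,2): code 0001 → (7.255,2.000)–(7.000,2.216)
total: 16 segments, chained into 2 closed loop(s), length Σ = 11.409089

segments=16 loops=2 length=11.409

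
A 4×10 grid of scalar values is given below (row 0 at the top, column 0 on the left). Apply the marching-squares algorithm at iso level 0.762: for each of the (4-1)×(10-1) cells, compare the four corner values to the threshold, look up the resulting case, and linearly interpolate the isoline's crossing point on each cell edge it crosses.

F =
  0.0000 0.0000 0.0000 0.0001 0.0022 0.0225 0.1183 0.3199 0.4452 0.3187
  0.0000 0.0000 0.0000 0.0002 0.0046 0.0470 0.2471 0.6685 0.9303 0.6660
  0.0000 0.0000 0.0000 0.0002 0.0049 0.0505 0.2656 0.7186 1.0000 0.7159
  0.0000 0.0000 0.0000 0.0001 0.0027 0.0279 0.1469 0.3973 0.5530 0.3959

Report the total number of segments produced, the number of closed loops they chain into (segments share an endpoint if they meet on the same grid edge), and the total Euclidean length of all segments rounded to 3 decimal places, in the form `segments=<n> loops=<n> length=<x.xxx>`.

cell (0,7): code 0100 → (0.653,8.000)–(1.000,7.357)
cell (0,8): code 1000 → (1.000,8.637)–(0.653,8.000)
cell (1,7): code 0110 → (1.000,7.357)–(2.000,7.154)
cell (1,8): code 1001 → (2.000,8.838)–(1.000,8.637)
cell (2,7): code 0010 → (2.000,7.154)–(2.532,8.000)
cell (2,8): code 0001 → (2.532,8.000)–(2.000,8.838)
total: 6 segments, chained into 1 closed loop(s), length Σ = 5.488054

segments=6 loops=1 length=5.488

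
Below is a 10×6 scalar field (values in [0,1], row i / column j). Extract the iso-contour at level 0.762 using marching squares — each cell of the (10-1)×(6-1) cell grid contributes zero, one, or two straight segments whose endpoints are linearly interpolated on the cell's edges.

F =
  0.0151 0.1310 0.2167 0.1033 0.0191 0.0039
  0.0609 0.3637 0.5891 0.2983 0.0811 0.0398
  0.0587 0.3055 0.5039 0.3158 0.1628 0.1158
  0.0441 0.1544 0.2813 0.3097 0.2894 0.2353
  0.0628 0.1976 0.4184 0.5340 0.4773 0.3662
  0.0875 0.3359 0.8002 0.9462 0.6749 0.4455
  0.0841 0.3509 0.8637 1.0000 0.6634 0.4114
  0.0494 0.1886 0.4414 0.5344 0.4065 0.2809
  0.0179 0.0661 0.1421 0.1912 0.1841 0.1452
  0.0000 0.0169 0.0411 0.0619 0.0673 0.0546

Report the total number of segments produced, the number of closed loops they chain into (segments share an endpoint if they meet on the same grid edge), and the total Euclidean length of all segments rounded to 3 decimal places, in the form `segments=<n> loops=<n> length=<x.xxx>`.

segments=8 loops=1 length=6.228

cell (4,1): code 0100 → (4.900,2.000)–(5.000,1.918)
cell (4,2): code 1100 → (4.553,3.000)–(4.900,2.000)
cell (4,3): code 1000 → (5.000,3.679)–(4.553,3.000)
cell (5,1): code 0110 → (5.000,1.918)–(6.000,1.802)
cell (5,3): code 1001 → (6.000,3.707)–(5.000,3.679)
cell (6,1): code 0010 → (6.000,1.802)–(6.241,2.000)
cell (6,2): code 0011 → (6.241,2.000)–(6.511,3.000)
cell (6,3): code 0001 → (6.511,3.000)–(6.000,3.707)
total: 8 segments, chained into 1 closed loop(s), length Σ = 6.228258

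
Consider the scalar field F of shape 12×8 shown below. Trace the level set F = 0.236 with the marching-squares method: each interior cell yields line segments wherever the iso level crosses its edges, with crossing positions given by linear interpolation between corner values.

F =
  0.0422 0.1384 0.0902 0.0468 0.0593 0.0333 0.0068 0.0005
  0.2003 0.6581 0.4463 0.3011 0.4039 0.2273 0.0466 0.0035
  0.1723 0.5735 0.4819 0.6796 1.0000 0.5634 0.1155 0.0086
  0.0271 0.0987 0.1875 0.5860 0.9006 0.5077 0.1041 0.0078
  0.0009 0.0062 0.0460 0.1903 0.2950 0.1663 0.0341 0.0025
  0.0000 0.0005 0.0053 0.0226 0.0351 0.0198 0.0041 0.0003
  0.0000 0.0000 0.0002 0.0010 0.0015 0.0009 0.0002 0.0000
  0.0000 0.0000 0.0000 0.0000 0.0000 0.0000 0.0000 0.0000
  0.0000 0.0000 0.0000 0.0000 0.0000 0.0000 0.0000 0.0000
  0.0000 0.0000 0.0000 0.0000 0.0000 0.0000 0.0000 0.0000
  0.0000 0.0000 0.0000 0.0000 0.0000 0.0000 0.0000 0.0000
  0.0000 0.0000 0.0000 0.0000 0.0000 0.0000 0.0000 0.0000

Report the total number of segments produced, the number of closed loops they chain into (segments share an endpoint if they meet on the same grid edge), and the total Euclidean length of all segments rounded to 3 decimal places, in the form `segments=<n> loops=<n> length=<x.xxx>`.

segments=18 loops=1 length=15.433

cell (0,0): code 0100 → (0.188,1.000)–(1.000,0.078)
cell (0,1): code 1100 → (0.409,2.000)–(0.188,1.000)
cell (0,2): code 1100 → (0.744,3.000)–(0.409,2.000)
cell (0,3): code 1100 → (0.513,4.000)–(0.744,3.000)
cell (0,4): code 1000 → (1.000,4.951)–(0.513,4.000)
cell (1,0): code 0110 → (1.000,0.078)–(2.000,0.159)
cell (1,4): code 1101 → (1.026,5.000)–(1.000,4.951)
cell (1,5): code 1000 → (2.000,5.731)–(1.026,5.000)
cell (2,0): code 0010 → (2.000,0.159)–(2.711,1.000)
cell (2,1): code 0011 → (2.711,1.000)–(2.835,2.000)
cell (2,2): code 0111 → (2.835,2.000)–(3.000,2.122)
cell (2,5): code 1001 → (3.000,5.673)–(2.000,5.731)
cell (3,2): code 0010 → (3.000,2.122)–(3.885,3.000)
cell (3,3): code 0111 → (3.885,3.000)–(4.000,3.436)
cell (3,4): code 1011 → (4.000,4.458)–(3.796,5.000)
cell (3,5): code 0001 → (3.796,5.000)–(3.000,5.673)
cell (4,3): code 0010 → (4.000,3.436)–(4.227,4.000)
cell (4,4): code 0001 → (4.227,4.000)–(4.000,4.458)
total: 18 segments, chained into 1 closed loop(s), length Σ = 15.432733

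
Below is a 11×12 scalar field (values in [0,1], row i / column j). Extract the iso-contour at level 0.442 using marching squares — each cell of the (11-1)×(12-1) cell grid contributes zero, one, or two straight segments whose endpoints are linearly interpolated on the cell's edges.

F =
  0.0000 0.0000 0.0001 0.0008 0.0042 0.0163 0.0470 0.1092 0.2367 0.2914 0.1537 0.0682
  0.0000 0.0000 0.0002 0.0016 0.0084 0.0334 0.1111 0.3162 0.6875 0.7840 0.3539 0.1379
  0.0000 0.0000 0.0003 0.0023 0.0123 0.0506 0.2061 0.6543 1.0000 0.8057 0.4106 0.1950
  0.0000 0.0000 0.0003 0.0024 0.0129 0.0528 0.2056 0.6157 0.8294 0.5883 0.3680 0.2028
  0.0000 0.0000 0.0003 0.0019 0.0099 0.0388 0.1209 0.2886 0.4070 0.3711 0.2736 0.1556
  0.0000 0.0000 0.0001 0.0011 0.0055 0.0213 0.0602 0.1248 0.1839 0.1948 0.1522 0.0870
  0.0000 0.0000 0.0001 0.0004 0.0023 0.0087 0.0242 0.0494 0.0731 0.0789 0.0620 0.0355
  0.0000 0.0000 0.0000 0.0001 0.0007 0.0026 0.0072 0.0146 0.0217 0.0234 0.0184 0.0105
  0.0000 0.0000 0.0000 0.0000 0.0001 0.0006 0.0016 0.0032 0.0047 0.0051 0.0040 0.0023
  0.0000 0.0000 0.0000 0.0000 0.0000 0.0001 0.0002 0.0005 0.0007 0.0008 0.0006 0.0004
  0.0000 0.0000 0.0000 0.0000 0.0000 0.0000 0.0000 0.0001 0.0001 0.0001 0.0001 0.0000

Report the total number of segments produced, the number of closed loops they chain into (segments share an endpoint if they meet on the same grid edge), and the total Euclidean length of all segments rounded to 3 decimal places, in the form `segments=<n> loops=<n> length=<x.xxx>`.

segments=12 loops=1 length=10.981

cell (0,7): code 0100 → (0.455,8.000)–(1.000,7.339)
cell (0,8): code 1100 → (0.306,9.000)–(0.455,8.000)
cell (0,9): code 1000 → (1.000,9.795)–(0.306,9.000)
cell (1,6): code 0100 → (1.372,7.000)–(2.000,6.526)
cell (1,7): code 1110 → (1.000,7.339)–(1.372,7.000)
cell (1,9): code 1001 → (2.000,9.921)–(1.000,9.795)
cell (2,6): code 0110 → (2.000,6.526)–(3.000,6.576)
cell (2,9): code 1001 → (3.000,9.664)–(2.000,9.921)
cell (3,6): code 0010 → (3.000,6.576)–(3.531,7.000)
cell (3,7): code 0011 → (3.531,7.000)–(3.917,8.000)
cell (3,8): code 0011 → (3.917,8.000)–(3.674,9.000)
cell (3,9): code 0001 → (3.674,9.000)–(3.000,9.664)
total: 12 segments, chained into 1 closed loop(s), length Σ = 10.980886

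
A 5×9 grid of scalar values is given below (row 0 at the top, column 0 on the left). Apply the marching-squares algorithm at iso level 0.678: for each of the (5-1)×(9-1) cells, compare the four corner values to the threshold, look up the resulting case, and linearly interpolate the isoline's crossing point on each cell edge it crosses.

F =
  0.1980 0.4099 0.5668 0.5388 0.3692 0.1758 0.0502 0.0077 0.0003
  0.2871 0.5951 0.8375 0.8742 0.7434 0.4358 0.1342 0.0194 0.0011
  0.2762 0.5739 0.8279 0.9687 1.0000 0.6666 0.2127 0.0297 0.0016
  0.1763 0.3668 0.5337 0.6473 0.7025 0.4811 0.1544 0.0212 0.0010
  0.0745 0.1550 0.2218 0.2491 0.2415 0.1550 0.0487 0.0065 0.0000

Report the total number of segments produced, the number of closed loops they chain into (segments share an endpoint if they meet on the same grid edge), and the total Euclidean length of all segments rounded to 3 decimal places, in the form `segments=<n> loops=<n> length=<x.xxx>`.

cell (0,1): code 0100 → (0.411,2.000)–(1.000,1.342)
cell (0,2): code 1100 → (0.415,3.000)–(0.411,2.000)
cell (0,3): code 1100 → (0.825,4.000)–(0.415,3.000)
cell (0,4): code 1000 → (1.000,4.213)–(0.825,4.000)
cell (1,1): code 0110 → (1.000,1.342)–(2.000,1.410)
cell (1,4): code 1001 → (2.000,4.966)–(1.000,4.213)
cell (2,1): code 0010 → (2.000,1.410)–(2.510,2.000)
cell (2,2): code 0011 → (2.510,2.000)–(2.904,3.000)
cell (2,3): code 0111 → (2.904,3.000)–(3.000,3.556)
cell (2,4): code 1001 → (3.000,4.111)–(2.000,4.966)
cell (3,3): code 0010 → (3.000,3.556)–(3.053,4.000)
cell (3,4): code 0001 → (3.053,4.000)–(3.000,4.111)
total: 12 segments, chained into 1 closed loop(s), length Σ = 9.798273

segments=12 loops=1 length=9.798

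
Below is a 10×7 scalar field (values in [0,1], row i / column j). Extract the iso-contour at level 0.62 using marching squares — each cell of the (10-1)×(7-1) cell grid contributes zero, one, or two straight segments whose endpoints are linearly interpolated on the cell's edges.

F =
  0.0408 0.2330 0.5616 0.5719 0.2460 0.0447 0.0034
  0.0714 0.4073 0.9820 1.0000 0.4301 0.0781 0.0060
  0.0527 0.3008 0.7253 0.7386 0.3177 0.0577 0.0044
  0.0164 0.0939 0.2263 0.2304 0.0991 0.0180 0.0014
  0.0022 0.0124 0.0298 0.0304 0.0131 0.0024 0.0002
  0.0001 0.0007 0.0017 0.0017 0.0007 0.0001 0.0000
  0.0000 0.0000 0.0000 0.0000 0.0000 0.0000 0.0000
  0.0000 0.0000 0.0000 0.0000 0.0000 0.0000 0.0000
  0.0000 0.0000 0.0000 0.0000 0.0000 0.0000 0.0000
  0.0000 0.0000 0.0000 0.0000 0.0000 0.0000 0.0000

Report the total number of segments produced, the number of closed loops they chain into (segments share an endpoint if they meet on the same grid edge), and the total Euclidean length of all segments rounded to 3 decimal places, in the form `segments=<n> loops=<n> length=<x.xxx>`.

cell (0,1): code 0100 → (0.139,2.000)–(1.000,1.370)
cell (0,2): code 1100 → (0.112,3.000)–(0.139,2.000)
cell (0,3): code 1000 → (1.000,3.667)–(0.112,3.000)
cell (1,1): code 0110 → (1.000,1.370)–(2.000,1.752)
cell (1,3): code 1001 → (2.000,3.282)–(1.000,3.667)
cell (2,1): code 0010 → (2.000,1.752)–(2.211,2.000)
cell (2,2): code 0011 → (2.211,2.000)–(2.233,3.000)
cell (2,3): code 0001 → (2.233,3.000)–(2.000,3.282)
total: 8 segments, chained into 1 closed loop(s), length Σ = 7.011185

segments=8 loops=1 length=7.011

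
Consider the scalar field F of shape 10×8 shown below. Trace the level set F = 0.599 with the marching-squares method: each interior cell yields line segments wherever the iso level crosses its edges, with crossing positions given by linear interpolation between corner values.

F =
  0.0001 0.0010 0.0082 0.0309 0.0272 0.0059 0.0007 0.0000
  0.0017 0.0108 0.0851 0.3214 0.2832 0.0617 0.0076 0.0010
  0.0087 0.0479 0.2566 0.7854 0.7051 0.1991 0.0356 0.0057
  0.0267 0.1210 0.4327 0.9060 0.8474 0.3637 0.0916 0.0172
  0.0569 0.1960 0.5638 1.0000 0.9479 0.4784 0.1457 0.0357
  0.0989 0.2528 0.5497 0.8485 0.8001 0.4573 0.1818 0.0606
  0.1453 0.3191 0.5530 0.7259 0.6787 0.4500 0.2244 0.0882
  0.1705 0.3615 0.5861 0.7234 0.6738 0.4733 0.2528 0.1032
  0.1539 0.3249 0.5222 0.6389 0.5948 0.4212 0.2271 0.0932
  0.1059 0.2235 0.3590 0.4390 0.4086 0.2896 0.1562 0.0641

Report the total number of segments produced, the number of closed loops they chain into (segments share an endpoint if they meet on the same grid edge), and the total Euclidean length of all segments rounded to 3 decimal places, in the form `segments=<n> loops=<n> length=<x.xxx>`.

cell (1,2): code 0100 → (1.598,3.000)–(2.000,2.648)
cell (1,3): code 1100 → (1.749,4.000)–(1.598,3.000)
cell (1,4): code 1000 → (2.000,4.210)–(1.749,4.000)
cell (2,2): code 0110 → (2.000,2.648)–(3.000,2.351)
cell (2,4): code 1001 → (3.000,4.514)–(2.000,4.210)
cell (3,2): code 0110 → (3.000,2.351)–(4.000,2.081)
cell (3,4): code 1001 → (4.000,4.743)–(3.000,4.514)
cell (4,2): code 0110 → (4.000,2.081)–(5.000,2.165)
cell (4,4): code 1001 → (5.000,4.587)–(4.000,4.743)
cell (5,2): code 0110 → (5.000,2.165)–(6.000,2.266)
cell (5,4): code 1001 → (6.000,4.348)–(5.000,4.587)
cell (6,2): code 0110 → (6.000,2.266)–(7.000,2.094)
cell (6,4): code 1001 → (7.000,4.373)–(6.000,4.348)
cell (7,2): code 0110 → (7.000,2.094)–(8.000,2.658)
cell (7,3): code 1011 → (8.000,3.905)–(7.947,4.000)
cell (7,4): code 0001 → (7.947,4.000)–(7.000,4.373)
cell (8,2): code 0010 → (8.000,2.658)–(8.200,3.000)
cell (8,3): code 0001 → (8.200,3.000)–(8.000,3.905)
total: 18 segments, chained into 1 closed loop(s), length Σ = 15.684281

segments=18 loops=1 length=15.684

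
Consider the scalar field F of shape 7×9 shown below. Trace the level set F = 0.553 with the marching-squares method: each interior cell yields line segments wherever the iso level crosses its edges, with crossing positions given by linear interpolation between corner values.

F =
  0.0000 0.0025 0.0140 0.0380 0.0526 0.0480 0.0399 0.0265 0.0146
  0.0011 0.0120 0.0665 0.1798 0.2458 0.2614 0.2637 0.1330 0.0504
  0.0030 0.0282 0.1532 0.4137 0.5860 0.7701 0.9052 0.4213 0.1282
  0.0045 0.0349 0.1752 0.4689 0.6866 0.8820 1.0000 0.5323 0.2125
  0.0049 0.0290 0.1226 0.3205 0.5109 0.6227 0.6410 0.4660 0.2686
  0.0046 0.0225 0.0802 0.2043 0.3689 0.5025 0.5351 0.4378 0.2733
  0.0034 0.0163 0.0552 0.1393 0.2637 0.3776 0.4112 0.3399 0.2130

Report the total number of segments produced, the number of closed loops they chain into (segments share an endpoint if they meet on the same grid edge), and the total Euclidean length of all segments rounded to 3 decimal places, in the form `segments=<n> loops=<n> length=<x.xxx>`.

segments=12 loops=1 length=10.673

cell (1,3): code 0100 → (1.903,4.000)–(2.000,3.808)
cell (1,4): code 1100 → (1.573,5.000)–(1.903,4.000)
cell (1,5): code 1100 → (1.451,6.000)–(1.573,5.000)
cell (1,6): code 1000 → (2.000,6.728)–(1.451,6.000)
cell (2,3): code 0110 → (2.000,3.808)–(3.000,3.386)
cell (2,6): code 1001 → (3.000,6.956)–(2.000,6.728)
cell (3,3): code 0010 → (3.000,3.386)–(3.760,4.000)
cell (3,4): code 0111 → (3.760,4.000)–(4.000,4.377)
cell (3,6): code 1001 → (4.000,6.503)–(3.000,6.956)
cell (4,4): code 0010 → (4.000,4.377)–(4.580,5.000)
cell (4,5): code 0011 → (4.580,5.000)–(4.831,6.000)
cell (4,6): code 0001 → (4.831,6.000)–(4.000,6.503)
total: 12 segments, chained into 1 closed loop(s), length Σ = 10.672886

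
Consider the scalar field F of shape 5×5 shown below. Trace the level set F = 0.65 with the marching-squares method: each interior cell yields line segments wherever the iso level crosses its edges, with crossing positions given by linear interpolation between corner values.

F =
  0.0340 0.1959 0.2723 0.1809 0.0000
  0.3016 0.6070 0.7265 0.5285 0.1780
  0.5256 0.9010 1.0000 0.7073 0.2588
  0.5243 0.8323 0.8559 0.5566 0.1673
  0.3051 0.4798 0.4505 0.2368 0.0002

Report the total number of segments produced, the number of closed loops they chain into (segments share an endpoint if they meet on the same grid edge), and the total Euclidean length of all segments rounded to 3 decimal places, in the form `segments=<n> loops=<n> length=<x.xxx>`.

cell (0,1): code 0100 → (0.832,2.000)–(1.000,1.360)
cell (0,2): code 1000 → (1.000,2.386)–(0.832,2.000)
cell (1,0): code 0100 → (1.146,1.000)–(2.000,0.331)
cell (1,1): code 1110 → (1.000,1.360)–(1.146,1.000)
cell (1,2): code 1101 → (1.680,3.000)–(1.000,2.386)
cell (1,3): code 1000 → (2.000,3.128)–(1.680,3.000)
cell (2,0): code 0110 → (2.000,0.331)–(3.000,0.408)
cell (2,2): code 1011 → (3.000,2.688)–(2.380,3.000)
cell (2,3): code 0001 → (2.380,3.000)–(2.000,3.128)
cell (3,0): code 0010 → (3.000,0.408)–(3.517,1.000)
cell (3,1): code 0011 → (3.517,1.000)–(3.508,2.000)
cell (3,2): code 0001 → (3.508,2.000)–(3.000,2.688)
total: 12 segments, chained into 1 closed loop(s), length Σ = 8.555952

segments=12 loops=1 length=8.556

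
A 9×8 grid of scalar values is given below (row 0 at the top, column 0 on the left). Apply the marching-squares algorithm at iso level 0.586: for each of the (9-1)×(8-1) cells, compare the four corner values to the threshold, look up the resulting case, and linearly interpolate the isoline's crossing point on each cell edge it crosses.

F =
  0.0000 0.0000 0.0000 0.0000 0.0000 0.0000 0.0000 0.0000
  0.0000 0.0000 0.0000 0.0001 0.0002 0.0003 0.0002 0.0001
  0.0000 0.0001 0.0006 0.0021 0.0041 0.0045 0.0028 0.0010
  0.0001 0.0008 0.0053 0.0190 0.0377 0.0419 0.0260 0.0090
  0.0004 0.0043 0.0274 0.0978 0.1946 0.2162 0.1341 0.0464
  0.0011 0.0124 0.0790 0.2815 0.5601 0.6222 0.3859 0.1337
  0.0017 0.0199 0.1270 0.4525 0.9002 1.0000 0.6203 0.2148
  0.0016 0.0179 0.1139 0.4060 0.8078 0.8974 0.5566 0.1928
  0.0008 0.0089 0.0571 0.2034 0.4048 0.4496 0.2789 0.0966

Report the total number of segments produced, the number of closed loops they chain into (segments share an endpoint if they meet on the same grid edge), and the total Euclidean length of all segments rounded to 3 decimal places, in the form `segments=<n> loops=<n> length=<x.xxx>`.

cell (4,4): code 0100 → (4.911,5.000)–(5.000,4.417)
cell (4,5): code 1000 → (5.000,5.153)–(4.911,5.000)
cell (5,3): code 0100 → (5.076,4.000)–(6.000,3.298)
cell (5,4): code 1110 → (5.000,4.417)–(5.076,4.000)
cell (5,5): code 1101 → (5.854,6.000)–(5.000,5.153)
cell (5,6): code 1000 → (6.000,6.085)–(5.854,6.000)
cell (6,3): code 0110 → (6.000,3.298)–(7.000,3.448)
cell (6,5): code 1011 → (7.000,5.914)–(6.538,6.000)
cell (6,6): code 0001 → (6.538,6.000)–(6.000,6.085)
cell (7,3): code 0010 → (7.000,3.448)–(7.550,4.000)
cell (7,4): code 0011 → (7.550,4.000)–(7.695,5.000)
cell (7,5): code 0001 → (7.695,5.000)–(7.000,5.914)
total: 12 segments, chained into 1 closed loop(s), length Σ = 8.686535

segments=12 loops=1 length=8.687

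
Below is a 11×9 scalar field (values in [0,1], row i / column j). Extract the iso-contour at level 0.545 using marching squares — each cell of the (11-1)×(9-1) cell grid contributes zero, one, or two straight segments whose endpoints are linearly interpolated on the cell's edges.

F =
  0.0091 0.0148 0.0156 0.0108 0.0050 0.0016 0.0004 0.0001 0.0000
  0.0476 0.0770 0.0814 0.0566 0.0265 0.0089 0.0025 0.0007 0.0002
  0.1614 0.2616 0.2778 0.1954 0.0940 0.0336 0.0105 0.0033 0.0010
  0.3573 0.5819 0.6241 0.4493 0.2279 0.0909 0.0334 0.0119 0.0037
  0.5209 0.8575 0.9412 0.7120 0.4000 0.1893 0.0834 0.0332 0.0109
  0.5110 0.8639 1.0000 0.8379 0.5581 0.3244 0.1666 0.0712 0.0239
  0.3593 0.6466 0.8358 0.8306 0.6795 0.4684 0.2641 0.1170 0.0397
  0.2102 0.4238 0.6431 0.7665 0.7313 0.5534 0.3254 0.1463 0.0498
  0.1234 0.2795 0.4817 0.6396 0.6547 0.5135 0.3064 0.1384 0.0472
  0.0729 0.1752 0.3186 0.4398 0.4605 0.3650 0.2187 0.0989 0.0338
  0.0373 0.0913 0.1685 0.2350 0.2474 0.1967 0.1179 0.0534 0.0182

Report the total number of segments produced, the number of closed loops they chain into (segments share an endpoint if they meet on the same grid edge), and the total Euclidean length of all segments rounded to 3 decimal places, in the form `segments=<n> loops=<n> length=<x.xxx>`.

cell (2,0): code 0100 → (2.885,1.000)–(3.000,0.836)
cell (2,1): code 1100 → (2.772,2.000)–(2.885,1.000)
cell (2,2): code 1000 → (3.000,2.453)–(2.772,2.000)
cell (3,0): code 0110 → (3.000,0.836)–(4.000,0.072)
cell (3,2): code 1101 → (3.364,3.000)–(3.000,2.453)
cell (3,3): code 1000 → (4.000,3.535)–(3.364,3.000)
cell (4,0): code 0110 → (4.000,0.072)–(5.000,0.096)
cell (4,3): code 1101 → (4.917,4.000)–(4.000,3.535)
cell (4,4): code 1000 → (5.000,4.056)–(4.917,4.000)
cell (5,0): code 0110 → (5.000,0.096)–(6.000,0.646)
cell (5,4): code 1001 → (6.000,4.637)–(5.000,4.056)
cell (6,0): code 0010 → (6.000,0.646)–(6.456,1.000)
cell (6,1): code 0111 → (6.456,1.000)–(7.000,1.553)
cell (6,4): code 1101 → (6.901,5.000)–(6.000,4.637)
cell (6,5): code 1000 → (7.000,5.037)–(6.901,5.000)
cell (7,1): code 0010 → (7.000,1.553)–(7.608,2.000)
cell (7,2): code 0111 → (7.608,2.000)–(8.000,2.401)
cell (7,4): code 1011 → (8.000,4.777)–(7.211,5.000)
cell (7,5): code 0001 → (7.211,5.000)–(7.000,5.037)
cell (8,2): code 0010 → (8.000,2.401)–(8.473,3.000)
cell (8,3): code 0011 → (8.473,3.000)–(8.565,4.000)
cell (8,4): code 0001 → (8.565,4.000)–(8.000,4.777)
total: 22 segments, chained into 1 closed loop(s), length Σ = 16.394938

segments=22 loops=1 length=16.395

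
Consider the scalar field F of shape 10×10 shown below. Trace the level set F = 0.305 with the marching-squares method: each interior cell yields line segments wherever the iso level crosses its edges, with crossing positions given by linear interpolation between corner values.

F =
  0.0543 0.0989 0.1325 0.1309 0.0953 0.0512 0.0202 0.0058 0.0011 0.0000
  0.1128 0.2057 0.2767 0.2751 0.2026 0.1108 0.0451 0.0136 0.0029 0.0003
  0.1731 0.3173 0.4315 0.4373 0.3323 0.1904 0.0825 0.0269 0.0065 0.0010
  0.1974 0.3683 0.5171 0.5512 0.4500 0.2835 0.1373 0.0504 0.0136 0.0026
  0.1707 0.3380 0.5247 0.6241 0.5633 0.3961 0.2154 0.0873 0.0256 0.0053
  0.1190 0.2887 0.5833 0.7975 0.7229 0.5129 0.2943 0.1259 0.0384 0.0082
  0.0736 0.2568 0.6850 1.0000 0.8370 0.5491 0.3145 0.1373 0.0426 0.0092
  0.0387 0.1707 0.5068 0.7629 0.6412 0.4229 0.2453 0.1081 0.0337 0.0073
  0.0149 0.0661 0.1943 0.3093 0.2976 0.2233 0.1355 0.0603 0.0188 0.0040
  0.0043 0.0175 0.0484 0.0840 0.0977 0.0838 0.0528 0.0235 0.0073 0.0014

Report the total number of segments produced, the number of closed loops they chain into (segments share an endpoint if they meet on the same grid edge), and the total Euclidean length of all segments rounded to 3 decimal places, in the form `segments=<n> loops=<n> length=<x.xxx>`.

cell (1,0): code 0100 → (1.890,1.000)–(2.000,0.915)
cell (1,1): code 1100 → (1.183,2.000)–(1.890,1.000)
cell (1,2): code 1100 → (1.184,3.000)–(1.183,2.000)
cell (1,3): code 1100 → (1.790,4.000)–(1.184,3.000)
cell (1,4): code 1000 → (2.000,4.192)–(1.790,4.000)
cell (2,0): code 0110 → (2.000,0.915)–(3.000,0.630)
cell (2,4): code 1001 → (3.000,4.871)–(2.000,4.192)
cell (3,0): code 0110 → (3.000,0.630)–(4.000,0.803)
cell (3,4): code 1101 → (3.191,5.000)–(3.000,4.871)
cell (3,5): code 1000 → (4.000,5.504)–(3.191,5.000)
cell (4,0): code 0010 → (4.000,0.803)–(4.669,1.000)
cell (4,1): code 0111 → (4.669,1.000)–(5.000,1.055)
cell (4,5): code 1001 → (5.000,5.951)–(4.000,5.504)
cell (5,1): code 0110 → (5.000,1.055)–(6.000,1.113)
cell (5,5): code 1101 → (5.530,6.000)–(5.000,5.951)
cell (5,6): code 1000 → (6.000,6.054)–(5.530,6.000)
cell (6,1): code 0110 → (6.000,1.113)–(7.000,1.400)
cell (6,5): code 1011 → (7.000,5.664)–(6.137,6.000)
cell (6,6): code 0001 → (6.137,6.000)–(6.000,6.054)
cell (7,1): code 0010 → (7.000,1.400)–(7.646,2.000)
cell (7,2): code 0111 → (7.646,2.000)–(8.000,2.963)
cell (7,3): code 1011 → (8.000,3.368)–(7.978,4.000)
cell (7,4): code 0011 → (7.978,4.000)–(7.591,5.000)
cell (7,5): code 0001 → (7.591,5.000)–(7.000,5.664)
cell (8,2): code 0010 → (8.000,2.963)–(8.019,3.000)
cell (8,3): code 0001 → (8.019,3.000)–(8.000,3.368)
total: 26 segments, chained into 1 closed loop(s), length Σ = 19.425447

segments=26 loops=1 length=19.425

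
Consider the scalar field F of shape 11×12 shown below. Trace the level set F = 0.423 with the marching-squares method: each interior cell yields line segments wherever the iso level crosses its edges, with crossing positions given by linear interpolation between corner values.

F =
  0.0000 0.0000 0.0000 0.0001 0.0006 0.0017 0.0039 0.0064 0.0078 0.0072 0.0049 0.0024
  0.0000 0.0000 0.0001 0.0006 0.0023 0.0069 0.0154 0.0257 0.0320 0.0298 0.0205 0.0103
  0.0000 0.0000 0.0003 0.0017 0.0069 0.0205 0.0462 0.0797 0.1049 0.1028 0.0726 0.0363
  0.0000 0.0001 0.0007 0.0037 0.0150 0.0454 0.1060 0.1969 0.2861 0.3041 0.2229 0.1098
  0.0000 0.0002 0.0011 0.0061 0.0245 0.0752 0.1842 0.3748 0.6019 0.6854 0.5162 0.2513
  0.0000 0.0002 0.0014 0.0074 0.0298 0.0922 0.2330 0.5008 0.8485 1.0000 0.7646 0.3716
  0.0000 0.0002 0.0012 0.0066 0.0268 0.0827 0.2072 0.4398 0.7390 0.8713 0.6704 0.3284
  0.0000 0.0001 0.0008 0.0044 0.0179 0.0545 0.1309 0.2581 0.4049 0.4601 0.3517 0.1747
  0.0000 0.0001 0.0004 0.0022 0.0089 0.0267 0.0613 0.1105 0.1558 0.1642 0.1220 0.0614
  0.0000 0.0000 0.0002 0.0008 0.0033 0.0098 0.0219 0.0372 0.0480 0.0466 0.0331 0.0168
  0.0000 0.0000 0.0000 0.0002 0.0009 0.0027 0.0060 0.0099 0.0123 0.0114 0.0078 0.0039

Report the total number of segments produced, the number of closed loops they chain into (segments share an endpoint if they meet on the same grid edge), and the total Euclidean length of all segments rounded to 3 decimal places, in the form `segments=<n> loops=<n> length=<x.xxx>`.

cell (3,7): code 0100 → (3.434,8.000)–(4.000,7.212)
cell (3,8): code 1100 → (3.312,9.000)–(3.434,8.000)
cell (3,9): code 1100 → (3.682,10.000)–(3.312,9.000)
cell (3,10): code 1000 → (4.000,10.352)–(3.682,10.000)
cell (4,6): code 0100 → (4.383,7.000)–(5.000,6.709)
cell (4,7): code 1110 → (4.000,7.212)–(4.383,7.000)
cell (4,10): code 1001 → (5.000,10.869)–(4.000,10.352)
cell (5,6): code 0110 → (5.000,6.709)–(6.000,6.928)
cell (5,10): code 1001 → (6.000,10.723)–(5.000,10.869)
cell (6,6): code 0010 → (6.000,6.928)–(6.092,7.000)
cell (6,7): code 0011 → (6.092,7.000)–(6.946,8.000)
cell (6,8): code 0111 → (6.946,8.000)–(7.000,8.328)
cell (6,9): code 1011 → (7.000,9.342)–(6.776,10.000)
cell (6,10): code 0001 → (6.776,10.000)–(6.000,10.723)
cell (7,8): code 0010 → (7.000,8.328)–(7.125,9.000)
cell (7,9): code 0001 → (7.125,9.000)–(7.000,9.342)
total: 16 segments, chained into 1 closed loop(s), length Σ = 12.366386

segments=16 loops=1 length=12.366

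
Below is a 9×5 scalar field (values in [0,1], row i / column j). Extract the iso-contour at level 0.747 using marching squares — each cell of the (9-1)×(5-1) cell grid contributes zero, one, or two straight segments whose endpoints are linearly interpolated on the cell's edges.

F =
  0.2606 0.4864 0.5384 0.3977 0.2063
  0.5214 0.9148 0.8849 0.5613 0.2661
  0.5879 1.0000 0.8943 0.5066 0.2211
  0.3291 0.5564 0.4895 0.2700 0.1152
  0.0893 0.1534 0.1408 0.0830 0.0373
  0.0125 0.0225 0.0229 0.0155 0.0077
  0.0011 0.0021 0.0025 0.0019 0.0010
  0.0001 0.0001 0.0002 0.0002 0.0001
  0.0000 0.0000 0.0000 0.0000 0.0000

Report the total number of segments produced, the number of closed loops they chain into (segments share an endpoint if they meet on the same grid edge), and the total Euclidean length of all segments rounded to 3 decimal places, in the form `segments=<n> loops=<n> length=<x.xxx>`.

segments=8 loops=1 length=6.566

cell (0,0): code 0100 → (0.608,1.000)–(1.000,0.573)
cell (0,1): code 1100 → (0.602,2.000)–(0.608,1.000)
cell (0,2): code 1000 → (1.000,2.426)–(0.602,2.000)
cell (1,0): code 0110 → (1.000,0.573)–(2.000,0.386)
cell (1,2): code 1001 → (2.000,2.380)–(1.000,2.426)
cell (2,0): code 0010 → (2.000,0.386)–(2.570,1.000)
cell (2,1): code 0011 → (2.570,1.000)–(2.364,2.000)
cell (2,2): code 0001 → (2.364,2.000)–(2.000,2.380)
total: 8 segments, chained into 1 closed loop(s), length Σ = 6.565811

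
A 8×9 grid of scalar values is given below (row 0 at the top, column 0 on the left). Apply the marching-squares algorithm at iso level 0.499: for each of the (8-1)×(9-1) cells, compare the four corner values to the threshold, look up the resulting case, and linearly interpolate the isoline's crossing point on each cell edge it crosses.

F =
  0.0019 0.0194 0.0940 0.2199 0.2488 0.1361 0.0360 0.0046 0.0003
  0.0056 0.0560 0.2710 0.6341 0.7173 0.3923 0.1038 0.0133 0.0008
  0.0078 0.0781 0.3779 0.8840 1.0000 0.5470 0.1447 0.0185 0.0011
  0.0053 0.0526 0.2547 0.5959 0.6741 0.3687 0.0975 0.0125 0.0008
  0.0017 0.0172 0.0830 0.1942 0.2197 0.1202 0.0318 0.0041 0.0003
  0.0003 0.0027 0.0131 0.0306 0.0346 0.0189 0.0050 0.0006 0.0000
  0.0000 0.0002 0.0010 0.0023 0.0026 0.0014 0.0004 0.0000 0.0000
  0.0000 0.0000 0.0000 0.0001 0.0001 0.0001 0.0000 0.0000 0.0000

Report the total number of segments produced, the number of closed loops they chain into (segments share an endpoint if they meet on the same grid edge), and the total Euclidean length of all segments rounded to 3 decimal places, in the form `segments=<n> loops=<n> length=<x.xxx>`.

cell (0,2): code 0100 → (0.674,3.000)–(1.000,2.628)
cell (0,3): code 1100 → (0.534,4.000)–(0.674,3.000)
cell (0,4): code 1000 → (1.000,4.672)–(0.534,4.000)
cell (1,2): code 0110 → (1.000,2.628)–(2.000,2.239)
cell (1,4): code 1101 → (1.690,5.000)–(1.000,4.672)
cell (1,5): code 1000 → (2.000,5.119)–(1.690,5.000)
cell (2,2): code 0110 → (2.000,2.239)–(3.000,2.716)
cell (2,4): code 1011 → (3.000,4.573)–(2.269,5.000)
cell (2,5): code 0001 → (2.269,5.000)–(2.000,5.119)
cell (3,2): code 0010 → (3.000,2.716)–(3.241,3.000)
cell (3,3): code 0011 → (3.241,3.000)–(3.385,4.000)
cell (3,4): code 0001 → (3.385,4.000)–(3.000,4.573)
total: 12 segments, chained into 1 closed loop(s), length Σ = 8.813439

segments=12 loops=1 length=8.813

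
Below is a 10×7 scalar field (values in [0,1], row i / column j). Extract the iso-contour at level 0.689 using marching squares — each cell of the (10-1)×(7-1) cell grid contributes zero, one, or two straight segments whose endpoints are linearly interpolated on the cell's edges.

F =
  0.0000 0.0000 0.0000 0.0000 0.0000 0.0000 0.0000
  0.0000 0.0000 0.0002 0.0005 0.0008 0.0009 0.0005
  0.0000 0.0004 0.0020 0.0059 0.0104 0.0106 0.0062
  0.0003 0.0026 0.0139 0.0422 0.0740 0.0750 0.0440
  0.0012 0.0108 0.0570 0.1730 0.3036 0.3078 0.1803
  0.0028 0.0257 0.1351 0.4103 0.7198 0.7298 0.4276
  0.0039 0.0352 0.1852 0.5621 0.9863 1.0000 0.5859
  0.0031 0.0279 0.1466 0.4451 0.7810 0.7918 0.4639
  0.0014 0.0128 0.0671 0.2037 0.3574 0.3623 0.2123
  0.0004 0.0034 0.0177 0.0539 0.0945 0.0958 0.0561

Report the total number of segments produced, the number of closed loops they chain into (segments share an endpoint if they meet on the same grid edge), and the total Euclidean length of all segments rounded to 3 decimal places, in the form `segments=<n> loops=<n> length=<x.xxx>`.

segments=10 loops=1 length=7.555

cell (4,3): code 0100 → (4.926,4.000)–(5.000,3.900)
cell (4,4): code 1100 → (4.903,5.000)–(4.926,4.000)
cell (4,5): code 1000 → (5.000,5.135)–(4.903,5.000)
cell (5,3): code 0110 → (5.000,3.900)–(6.000,3.299)
cell (5,5): code 1001 → (6.000,5.751)–(5.000,5.135)
cell (6,3): code 0110 → (6.000,3.299)–(7.000,3.726)
cell (6,5): code 1001 → (7.000,5.314)–(6.000,5.751)
cell (7,3): code 0010 → (7.000,3.726)–(7.217,4.000)
cell (7,4): code 0011 → (7.217,4.000)–(7.239,5.000)
cell (7,5): code 0001 → (7.239,5.000)–(7.000,5.314)
total: 10 segments, chained into 1 closed loop(s), length Σ = 7.554801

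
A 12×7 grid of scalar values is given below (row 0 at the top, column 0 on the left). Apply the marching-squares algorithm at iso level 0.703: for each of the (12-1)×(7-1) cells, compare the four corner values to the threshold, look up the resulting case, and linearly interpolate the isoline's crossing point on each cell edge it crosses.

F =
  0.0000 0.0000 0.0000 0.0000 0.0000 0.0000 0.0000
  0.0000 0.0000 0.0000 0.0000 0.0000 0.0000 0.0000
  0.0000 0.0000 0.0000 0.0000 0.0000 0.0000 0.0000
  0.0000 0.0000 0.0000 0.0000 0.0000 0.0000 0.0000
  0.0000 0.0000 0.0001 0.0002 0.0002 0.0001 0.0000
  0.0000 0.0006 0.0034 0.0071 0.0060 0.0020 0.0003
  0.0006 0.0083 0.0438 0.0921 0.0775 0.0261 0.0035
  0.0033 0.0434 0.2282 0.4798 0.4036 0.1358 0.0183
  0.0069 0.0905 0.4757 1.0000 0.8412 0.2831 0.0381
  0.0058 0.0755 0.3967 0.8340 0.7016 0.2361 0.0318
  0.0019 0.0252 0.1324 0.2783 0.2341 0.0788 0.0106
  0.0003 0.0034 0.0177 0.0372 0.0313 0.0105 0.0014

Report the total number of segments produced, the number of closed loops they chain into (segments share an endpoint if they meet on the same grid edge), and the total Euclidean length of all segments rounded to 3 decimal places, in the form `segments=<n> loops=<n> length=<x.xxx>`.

cell (7,2): code 0100 → (7.429,3.000)–(8.000,2.434)
cell (7,3): code 1100 → (7.684,4.000)–(7.429,3.000)
cell (7,4): code 1000 → (8.000,4.248)–(7.684,4.000)
cell (8,2): code 0110 → (8.000,2.434)–(9.000,2.700)
cell (8,3): code 1011 → (9.000,3.989)–(8.990,4.000)
cell (8,4): code 0001 → (8.990,4.000)–(8.000,4.248)
cell (9,2): code 0010 → (9.000,2.700)–(9.236,3.000)
cell (9,3): code 0001 → (9.236,3.000)–(9.000,3.989)
total: 8 segments, chained into 1 closed loop(s), length Σ = 5.705992

segments=8 loops=1 length=5.706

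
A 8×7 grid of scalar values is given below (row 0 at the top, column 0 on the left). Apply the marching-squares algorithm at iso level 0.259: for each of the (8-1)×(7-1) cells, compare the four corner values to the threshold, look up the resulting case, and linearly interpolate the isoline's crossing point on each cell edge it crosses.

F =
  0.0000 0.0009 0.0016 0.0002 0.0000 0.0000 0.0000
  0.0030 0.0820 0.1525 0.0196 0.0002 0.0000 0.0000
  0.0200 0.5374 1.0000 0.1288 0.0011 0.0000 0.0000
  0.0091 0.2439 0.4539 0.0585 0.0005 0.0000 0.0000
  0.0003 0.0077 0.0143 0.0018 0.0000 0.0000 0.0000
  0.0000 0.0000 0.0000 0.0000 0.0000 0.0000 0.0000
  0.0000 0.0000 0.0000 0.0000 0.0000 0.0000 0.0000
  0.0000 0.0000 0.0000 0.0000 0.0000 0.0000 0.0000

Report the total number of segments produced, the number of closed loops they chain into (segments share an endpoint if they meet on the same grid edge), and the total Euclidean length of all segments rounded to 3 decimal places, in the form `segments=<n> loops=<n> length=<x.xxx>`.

cell (1,0): code 0100 → (1.389,1.000)–(2.000,0.462)
cell (1,1): code 1100 → (1.126,2.000)–(1.389,1.000)
cell (1,2): code 1000 → (2.000,2.851)–(1.126,2.000)
cell (2,0): code 0010 → (2.000,0.462)–(2.949,1.000)
cell (2,1): code 0111 → (2.949,1.000)–(3.000,1.072)
cell (2,2): code 1001 → (3.000,2.493)–(2.000,2.851)
cell (3,1): code 0010 → (3.000,1.072)–(3.443,2.000)
cell (3,2): code 0001 → (3.443,2.000)–(3.000,2.493)
total: 8 segments, chained into 1 closed loop(s), length Σ = 7.000715

segments=8 loops=1 length=7.001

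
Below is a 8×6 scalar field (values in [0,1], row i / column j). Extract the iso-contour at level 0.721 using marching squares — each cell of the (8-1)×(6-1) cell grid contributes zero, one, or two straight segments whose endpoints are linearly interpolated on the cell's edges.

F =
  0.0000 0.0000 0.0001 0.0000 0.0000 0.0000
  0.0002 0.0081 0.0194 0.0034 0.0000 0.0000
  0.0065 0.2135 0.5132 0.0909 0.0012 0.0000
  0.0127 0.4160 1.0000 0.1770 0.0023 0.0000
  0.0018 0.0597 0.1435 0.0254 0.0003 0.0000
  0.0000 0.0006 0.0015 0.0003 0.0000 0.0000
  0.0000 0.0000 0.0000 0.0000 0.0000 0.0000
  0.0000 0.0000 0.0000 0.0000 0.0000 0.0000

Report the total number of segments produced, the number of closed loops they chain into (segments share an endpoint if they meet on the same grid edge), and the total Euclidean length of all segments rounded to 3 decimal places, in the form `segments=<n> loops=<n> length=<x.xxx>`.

segments=4 loops=1 length=2.460

cell (2,1): code 0100 → (2.427,2.000)–(3.000,1.522)
cell (2,2): code 1000 → (3.000,2.339)–(2.427,2.000)
cell (3,1): code 0010 → (3.000,1.522)–(3.326,2.000)
cell (3,2): code 0001 → (3.326,2.000)–(3.000,2.339)
total: 4 segments, chained into 1 closed loop(s), length Σ = 2.460384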